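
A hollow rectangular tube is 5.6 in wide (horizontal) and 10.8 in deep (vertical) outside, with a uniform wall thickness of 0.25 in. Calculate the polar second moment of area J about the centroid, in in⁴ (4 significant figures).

Treat the section as a set of non-overlapping primitives; coordinates are from the bounding-box lower-left.
Outer rectangle: 5.6 × 10.8, A = 60.48 in², y = 5.4 in, Ī = 587.866 in⁴.
Inner void (subtracted): 5.1 × 10.3, A = 52.53 in², y = 5.4 in, Ī = 464.409 in⁴.
By symmetry the centroid is at mid-height, ȳ = 5.4 in.
All pieces are centred on the centroidal x-axis, so I = ΣĪ (holes subtracted) = 123.457 in⁴.
Repeating about the centroidal y-axis gives I_y = 44.1956 in⁴.
Polar second moment: J = I_x + I_y = 167.652 in⁴.

J ≈ 167.7 in⁴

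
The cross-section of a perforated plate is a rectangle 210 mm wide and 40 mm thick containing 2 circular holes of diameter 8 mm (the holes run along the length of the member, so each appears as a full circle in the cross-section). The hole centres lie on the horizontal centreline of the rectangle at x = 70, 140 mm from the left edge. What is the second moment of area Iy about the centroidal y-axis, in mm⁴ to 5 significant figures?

Iy ≈ 3.0746 × 10⁷ mm⁴

Decompose the section into non-overlapping parts with the origin at the bottom-left of its bounding rectangle.
Plate: 210 × 40, A = 8 400 mm², x = 105 mm, Ī = 30 870 000 mm⁴.
Hole 1 (subtracted): ⌀8, A = 50.26548 mm², x = 70 mm, Ī = 201.0619 mm⁴.
Hole 2 (subtracted): ⌀8, A = 50.26548 mm², x = 140 mm, Ī = 201.0619 mm⁴.
By symmetry the centroid is at mid-width, x̄ = 105 mm.
Transfer each piece to the centroidal y-axis using Ī + A·d² with d = x − 105:
  plate: d = 0 mm → contributes +30 870 000 mm⁴
  hole 1: d = -35 mm → contributes −61776.28 mm⁴
  hole 2: d = 35 mm → contributes −61776.28 mm⁴
Total I = 30 746 447 mm⁴.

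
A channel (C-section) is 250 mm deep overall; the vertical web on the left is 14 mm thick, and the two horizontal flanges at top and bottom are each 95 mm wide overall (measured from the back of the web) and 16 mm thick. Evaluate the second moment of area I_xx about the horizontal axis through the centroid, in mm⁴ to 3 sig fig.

Split into non-overlapping primitives; take the origin at the lower-left of the bounding box.
Web: 14 × 250, A = 3 500 mm², y = 125 mm, Ī = 18 229 167 mm⁴.
Top flange (beyond web): 81 × 16, A = 1 296 mm², y = 242 mm, Ī = 27 648 mm⁴.
Bottom flange (beyond web): 81 × 16, A = 1 296 mm², y = 8 mm, Ī = 27 648 mm⁴.
By symmetry the centroid is at mid-height, ȳ = 125 mm.
Transfer each piece to the horizontal axis through the centroid using Ī + A·d² with d = y − 125:
  web: d = 0 mm → contributes +18 229 167 mm⁴
  top flange (beyond web): d = 117 mm → contributes +17 768 592 mm⁴
  bottom flange (beyond web): d = -117 mm → contributes +17 768 592 mm⁴
Total I = 53 766 351 mm⁴.

I_xx ≈ 5.38 × 10⁷ mm⁴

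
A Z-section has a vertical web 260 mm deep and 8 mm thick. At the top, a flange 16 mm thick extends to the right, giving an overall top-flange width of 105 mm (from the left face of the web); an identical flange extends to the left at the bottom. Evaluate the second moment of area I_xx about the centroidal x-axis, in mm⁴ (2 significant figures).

I_xx ≈ 5.8 × 10⁷ mm⁴

Break the section into simple shapes (no overlaps), measuring from the bottom-left corner of the bounding box.
Web: 8 × 260, A = 2 080 mm², y = 130 mm, Ī = 11 717 333 mm⁴.
Top flange (beyond web): 97 × 16, A = 1 552 mm², y = 252 mm, Ī = 33 109 mm⁴.
Bottom flange (beyond web): 97 × 16, A = 1 552 mm², y = 8 mm, Ī = 33 109 mm⁴.
Centroid: ȳ = ΣA·y / ΣA = 130 mm.
Transfer each piece to the centroidal x-axis using Ī + A·d² with d = y − 130:
  web: d = 0 mm → contributes +11 717 333 mm⁴
  top flange (beyond web): d = 122 mm → contributes +23 133 077 mm⁴
  bottom flange (beyond web): d = -122 mm → contributes +23 133 077 mm⁴
Total I = 57 983 488 mm⁴.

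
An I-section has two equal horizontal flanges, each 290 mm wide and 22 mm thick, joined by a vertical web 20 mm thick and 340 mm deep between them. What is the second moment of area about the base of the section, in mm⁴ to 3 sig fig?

Split into non-overlapping primitives; take the origin at the lower-left of the bounding box.
Bottom flange: 290 × 22, A = 6 380 mm², y = 11 mm, Ī = 257 327 mm⁴.
Web: 20 × 340, A = 6 800 mm², y = 192 mm, Ī = 65 506 667 mm⁴.
Top flange: 290 × 22, A = 6 380 mm², y = 373 mm, Ī = 257 327 mm⁴.
Transfer each piece to a horizontal axis along the bottom face using Ī + A·d² with d = y − 0:
  bottom flange: d = 11 mm → contributes +1 029 307 mm⁴
  web: d = 192 mm → contributes +316 181 867 mm⁴
  top flange: d = 373 mm → contributes +887 900 347 mm⁴
Total I = 1 205 111 520 mm⁴.

I_base ≈ 1.21 × 10⁹ mm⁴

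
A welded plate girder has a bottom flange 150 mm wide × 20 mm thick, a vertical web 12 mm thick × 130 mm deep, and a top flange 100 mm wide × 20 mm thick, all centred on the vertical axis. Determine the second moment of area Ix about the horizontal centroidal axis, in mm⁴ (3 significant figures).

Ix ≈ 2.96 × 10⁷ mm⁴

Split into non-overlapping primitives; take the origin at the lower-left of the bounding box.
Bottom plate: 150 × 20, A = 3 000 mm², y = 10 mm, Ī = 100 000 mm⁴.
Web plate: 12 × 130, A = 1 560 mm², y = 85 mm, Ī = 2 197 000 mm⁴.
Top plate: 100 × 20, A = 2 000 mm², y = 160 mm, Ī = 66 667 mm⁴.
Centroid: ȳ = ΣA·y / ΣA = 73.567 mm.
Transfer each piece to the horizontal centroidal axis using Ī + A·d² with d = y − 73.567:
  bottom plate: d = -63.567 mm → contributes +12 222 318 mm⁴
  web plate: d = 11.433 mm → contributes +2 400 910 mm⁴
  top plate: d = 86.433 mm → contributes +15 007 968 mm⁴
Total I = 29 631 197 mm⁴.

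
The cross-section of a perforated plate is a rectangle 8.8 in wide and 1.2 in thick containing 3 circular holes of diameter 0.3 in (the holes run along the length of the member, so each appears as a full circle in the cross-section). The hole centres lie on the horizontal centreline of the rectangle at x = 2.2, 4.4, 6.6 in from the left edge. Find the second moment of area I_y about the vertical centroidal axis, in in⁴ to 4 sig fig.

I_y ≈ 67.46 in⁴

Treat the section as a set of non-overlapping primitives; coordinates are from the bounding-box lower-left.
Plate: 8.8 × 1.2, A = 10.56 in², x = 4.4 in, Ī = 68.1472 in⁴.
Hole 1 (subtracted): ⌀0.3, A = 0.0706858 in², x = 2.2 in, Ī = 0.000397608 in⁴.
Hole 2 (subtracted): ⌀0.3, A = 0.0706858 in², x = 4.4 in, Ī = 0.000397608 in⁴.
Hole 3 (subtracted): ⌀0.3, A = 0.0706858 in², x = 6.6 in, Ī = 0.000397608 in⁴.
By symmetry the centroid is at mid-width, x̄ = 4.4 in.
Transfer each piece to the vertical centroidal axis using Ī + A·d² with d = x − 4.4:
  plate: d = 0 in → contributes +68.1472 in⁴
  hole 1: d = -2.2 in → contributes −0.342517 in⁴
  hole 2: d = 0 in → contributes −0.000397608 in⁴
  hole 3: d = 2.2 in → contributes −0.342517 in⁴
Total I = 67.4618 in⁴.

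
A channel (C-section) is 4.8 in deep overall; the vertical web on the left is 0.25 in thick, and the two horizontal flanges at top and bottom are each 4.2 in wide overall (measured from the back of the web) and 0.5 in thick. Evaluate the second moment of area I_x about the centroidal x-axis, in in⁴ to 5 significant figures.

Break the section into simple shapes (no overlaps), measuring from the bottom-left corner of the bounding box.
Web: 0.25 × 4.8, A = 1.2 in², y = 2.4 in, Ī = 2.304 in⁴.
Top flange (beyond web): 3.95 × 0.5, A = 1.975 in², y = 4.55 in, Ī = 0.04114583 in⁴.
Bottom flange (beyond web): 3.95 × 0.5, A = 1.975 in², y = 0.25 in, Ī = 0.04114583 in⁴.
By symmetry the centroid is at mid-height, ȳ = 2.4 in.
Transfer each piece to the centroidal x-axis using Ī + A·d² with d = y − 2.4:
  web: d = 0 in → contributes +2.304 in⁴
  top flange (beyond web): d = 2.15 in → contributes +9.170583 in⁴
  bottom flange (beyond web): d = -2.15 in → contributes +9.170583 in⁴
Total I = 20.64517 in⁴.

I_x ≈ 20.645 in⁴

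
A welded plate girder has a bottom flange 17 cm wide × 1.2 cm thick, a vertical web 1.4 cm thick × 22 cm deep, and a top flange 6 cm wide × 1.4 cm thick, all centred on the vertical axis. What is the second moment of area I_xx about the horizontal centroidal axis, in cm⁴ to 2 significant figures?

I_xx ≈ 4800 cm⁴

Treat the section as a set of non-overlapping primitives; coordinates are from the bounding-box lower-left.
Bottom plate: 17 × 1.2, A = 20.4 cm², y = 0.6 cm, Ī = 2.448 cm⁴.
Web plate: 1.4 × 22, A = 30.8 cm², y = 12.2 cm, Ī = 1 242 cm⁴.
Top plate: 6 × 1.4, A = 8.4 cm², y = 23.9 cm, Ī = 1.372 cm⁴.
Centroid: ȳ = ΣA·y / ΣA = 9.879 cm.
Transfer each piece to the horizontal centroidal axis using Ī + A·d² with d = y − 9.879:
  bottom plate: d = -9.279 cm → contributes +1 759 cm⁴
  web plate: d = 2.321 cm → contributes +1 408 cm⁴
  top plate: d = 14.02 cm → contributes +1 653 cm⁴
Total I = 4 820 cm⁴.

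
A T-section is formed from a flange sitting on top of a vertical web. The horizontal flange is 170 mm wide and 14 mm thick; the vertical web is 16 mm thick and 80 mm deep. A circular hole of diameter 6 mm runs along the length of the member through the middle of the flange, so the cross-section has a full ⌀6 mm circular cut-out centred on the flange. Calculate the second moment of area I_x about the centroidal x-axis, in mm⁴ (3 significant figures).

Break the section into simple shapes (no overlaps), measuring from the bottom-left corner of the bounding box.
Flange: 170 × 14, A = 2 380 mm², y = 87 mm, Ī = 38 873 mm⁴.
Web: 16 × 80, A = 1 280 mm², y = 40 mm, Ī = 682 667 mm⁴.
Hole (subtracted): ⌀6, A = 28.274 mm², y = 87 mm, Ī = 63.617 mm⁴.
Centroid: ȳ = ΣA·y / ΣA = 70.435 mm.
Transfer each piece to the centroidal x-axis using Ī + A·d² with d = y − 70.435:
  flange: d = 16.565 mm → contributes +691 954 mm⁴
  web: d = -30.435 mm → contributes +1 868 307 mm⁴
  hole: d = 16.565 mm → contributes −7822.2 mm⁴
Total I = 2 552 438 mm⁴.

I_x ≈ 2.55 × 10⁶ mm⁴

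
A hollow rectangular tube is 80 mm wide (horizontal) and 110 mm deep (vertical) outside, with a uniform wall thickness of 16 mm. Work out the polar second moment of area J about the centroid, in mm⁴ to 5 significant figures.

Split into non-overlapping primitives; take the origin at the lower-left of the bounding box.
Outer rectangle: 80 × 110, A = 8 800 mm², y = 55 mm, Ī = 8 873 333 mm⁴.
Inner void (subtracted): 48 × 78, A = 3 744 mm², y = 55 mm, Ī = 1 898 208 mm⁴.
By symmetry the centroid is at mid-height, ȳ = 55 mm.
All pieces are centred on the centroidal x-axis, so I = ΣĪ (holes subtracted) = 6 975 125 mm⁴.
Repeating about the centroidal y-axis gives I_y = 3 974 485 mm⁴.
Polar second moment: J = I_x + I_y = 10 949 611 mm⁴.

J ≈ 1.0950 × 10⁷ mm⁴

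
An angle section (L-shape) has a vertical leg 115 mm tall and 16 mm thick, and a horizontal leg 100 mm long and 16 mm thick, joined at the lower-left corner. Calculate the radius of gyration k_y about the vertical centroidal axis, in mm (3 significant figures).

k_y ≈ 29.5 mm

Treat the section as a set of non-overlapping primitives; coordinates are from the bounding-box lower-left.
Vertical leg: 16 × 115, A = 1 840 mm², x = 8 mm, Ī = 39 253 mm⁴.
Horizontal leg (remainder): 84 × 16, A = 1 344 mm², x = 58 mm, Ī = 790 272 mm⁴.
Centroid: x̄ = ΣA·x / ΣA = 29.106 mm.
Transfer each piece to the vertical centroidal axis using Ī + A·d² with d = x − 29.106:
  vertical leg: d = -21.106 mm → contributes +858 869 mm⁴
  horizontal leg (remainder): d = 28.894 mm → contributes +1 912 365 mm⁴
Total I = 2 771 234 mm⁴.
Radius of gyration: k = √(I/A) = √(2 771 234 / 3 184) = 29.502 mm.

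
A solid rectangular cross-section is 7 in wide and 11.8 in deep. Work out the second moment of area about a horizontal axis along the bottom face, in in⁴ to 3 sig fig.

I_base ≈ 3830 in⁴

The section: 7 × 11.8, A = 82.6 in², y = 5.9 in, Ī = 958.44 in⁴.
Transfer it to the bottom edge using Ī + A·d² with d = y − 0:
  the section: d = 5.9 in → contributes +3833.7 in⁴
Total I = 3833.7 in⁴.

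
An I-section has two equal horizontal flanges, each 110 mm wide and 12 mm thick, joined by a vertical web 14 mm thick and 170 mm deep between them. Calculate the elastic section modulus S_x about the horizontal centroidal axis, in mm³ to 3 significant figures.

Treat the section as a set of non-overlapping primitives; coordinates are from the bounding-box lower-left.
Bottom flange: 110 × 12, A = 1 320 mm², y = 6 mm, Ī = 15 840 mm⁴.
Web: 14 × 170, A = 2 380 mm², y = 97 mm, Ī = 5 731 833 mm⁴.
Top flange: 110 × 12, A = 1 320 mm², y = 188 mm, Ī = 15 840 mm⁴.
By symmetry the centroid is at mid-height, ȳ = 97 mm.
Transfer each piece to the horizontal centroidal axis using Ī + A·d² with d = y − 97:
  bottom flange: d = -91 mm → contributes +10 946 760 mm⁴
  web: d = 0 mm → contributes +5 731 833 mm⁴
  top flange: d = 91 mm → contributes +10 946 760 mm⁴
Total I = 27 625 353 mm⁴.
Extreme fibre distance c = 97 mm; S = I/c = 284 797 mm³.

S_x ≈ 2.85 × 10⁵ mm³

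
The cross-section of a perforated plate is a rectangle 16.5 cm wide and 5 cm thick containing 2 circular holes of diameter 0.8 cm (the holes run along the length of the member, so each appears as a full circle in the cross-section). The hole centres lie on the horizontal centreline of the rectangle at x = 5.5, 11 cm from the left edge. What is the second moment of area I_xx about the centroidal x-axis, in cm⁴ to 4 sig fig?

Break the section into simple shapes (no overlaps), measuring from the bottom-left corner of the bounding box.
Plate: 16.5 × 5, A = 82.5 cm², y = 2.5 cm, Ī = 171.875 cm⁴.
Hole 1 (subtracted): ⌀0.8, A = 0.502655 cm², y = 2.5 cm, Ī = 0.0201062 cm⁴.
Hole 2 (subtracted): ⌀0.8, A = 0.502655 cm², y = 2.5 cm, Ī = 0.0201062 cm⁴.
By symmetry the centroid is at mid-height, ȳ = 2.5 cm.
All pieces are centred on the centroidal x-axis, so I = ΣĪ (holes subtracted) = 171.835 cm⁴.

I_xx ≈ 171.8 cm⁴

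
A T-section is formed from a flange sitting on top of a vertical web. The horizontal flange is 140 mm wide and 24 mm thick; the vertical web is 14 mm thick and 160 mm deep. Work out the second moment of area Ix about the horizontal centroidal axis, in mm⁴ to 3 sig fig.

Decompose the section into non-overlapping parts with the origin at the bottom-left of its bounding rectangle.
Flange: 140 × 24, A = 3 360 mm², y = 172 mm, Ī = 161 280 mm⁴.
Web: 14 × 160, A = 2 240 mm², y = 80 mm, Ī = 4 778 667 mm⁴.
Centroid: ȳ = ΣA·y / ΣA = 135.2 mm.
Transfer each piece to the horizontal centroidal axis using Ī + A·d² with d = y − 135.2:
  flange: d = 36.8 mm → contributes +4 711 526 mm⁴
  web: d = -55.2 mm → contributes +11 604 036 mm⁴
Total I = 16 315 563 mm⁴.

Ix ≈ 1.63 × 10⁷ mm⁴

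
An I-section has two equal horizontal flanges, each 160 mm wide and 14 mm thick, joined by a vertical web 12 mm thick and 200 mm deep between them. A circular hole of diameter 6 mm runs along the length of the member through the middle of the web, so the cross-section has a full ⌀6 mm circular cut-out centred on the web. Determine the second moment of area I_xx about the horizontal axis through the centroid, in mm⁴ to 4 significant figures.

Treat the section as a set of non-overlapping primitives; coordinates are from the bounding-box lower-left.
Bottom flange: 160 × 14, A = 2 240 mm², y = 7 mm, Ī = 36586.7 mm⁴.
Web: 12 × 200, A = 2 400 mm², y = 114 mm, Ī = 8 000 000 mm⁴.
Top flange: 160 × 14, A = 2 240 mm², y = 221 mm, Ī = 36586.7 mm⁴.
Hole (subtracted): ⌀6, A = 28.2743 mm², y = 114 mm, Ī = 63.6173 mm⁴.
By symmetry the centroid is at mid-height, ȳ = 114 mm.
Transfer each piece to the horizontal axis through the centroid using Ī + A·d² with d = y − 114:
  bottom flange: d = -107 mm → contributes +25 682 347 mm⁴
  web: d = 0 mm → contributes +8 000 000 mm⁴
  top flange: d = 107 mm → contributes +25 682 347 mm⁴
  hole: d = 0 mm → contributes −63.6173 mm⁴
Total I = 59 364 630 mm⁴.

I_xx ≈ 5.936 × 10⁷ mm⁴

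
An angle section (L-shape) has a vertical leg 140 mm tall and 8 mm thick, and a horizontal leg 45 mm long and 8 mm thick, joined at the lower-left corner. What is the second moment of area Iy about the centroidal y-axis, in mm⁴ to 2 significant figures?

Split into non-overlapping primitives; take the origin at the lower-left of the bounding box.
Vertical leg: 8 × 140, A = 1 120 mm², x = 4 mm, Ī = 5 973 mm⁴.
Horizontal leg (remainder): 37 × 8, A = 296 mm², x = 26.5 mm, Ī = 33 769 mm⁴.
Centroid: x̄ = ΣA·x / ΣA = 8.703 mm.
Transfer each piece to the centroidal y-axis using Ī + A·d² with d = x − 8.703:
  vertical leg: d = -4.703 mm → contributes +30 750 mm⁴
  horizontal leg (remainder): d = 17.8 mm → contributes +127 518 mm⁴
Total I = 158 267 mm⁴.

Iy ≈ 1.6 × 10⁵ mm⁴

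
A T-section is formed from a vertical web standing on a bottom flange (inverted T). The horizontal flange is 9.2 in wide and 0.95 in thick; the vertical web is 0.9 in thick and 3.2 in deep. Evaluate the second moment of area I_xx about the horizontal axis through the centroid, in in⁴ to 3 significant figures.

I_xx ≈ 12.4 in⁴

Decompose the section into non-overlapping parts with the origin at the bottom-left of its bounding rectangle.
Flange: 9.2 × 0.95, A = 8.74 in², y = 0.475 in, Ī = 0.65732 in⁴.
Web: 0.9 × 3.2, A = 2.88 in², y = 2.55 in, Ī = 2.4576 in⁴.
Centroid: ȳ = ΣA·y / ΣA = 0.98929 in.
Transfer each piece to the horizontal axis through the centroid using Ī + A·d² with d = y − 0.98929:
  flange: d = -0.51429 in → contributes +2.969 in⁴
  web: d = 1.5607 in → contributes +9.4728 in⁴
Total I = 12.442 in⁴.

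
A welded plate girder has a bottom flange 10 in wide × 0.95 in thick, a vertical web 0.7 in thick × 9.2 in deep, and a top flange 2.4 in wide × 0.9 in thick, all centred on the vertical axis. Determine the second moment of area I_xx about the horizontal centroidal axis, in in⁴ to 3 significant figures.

I_xx ≈ 269 in⁴

Treat the section as a set of non-overlapping primitives; coordinates are from the bounding-box lower-left.
Bottom plate: 10 × 0.95, A = 9.5 in², y = 0.475 in, Ī = 0.71448 in⁴.
Web plate: 0.7 × 9.2, A = 6.44 in², y = 5.55 in, Ī = 45.423 in⁴.
Top plate: 2.4 × 0.9, A = 2.16 in², y = 10.6 in, Ī = 0.1458 in⁴.
Centroid: ȳ = ΣA·y / ΣA = 3.489 in.
Transfer each piece to the horizontal centroidal axis using Ī + A·d² with d = y − 3.489:
  bottom plate: d = -3.014 in → contributes +87.013 in⁴
  web plate: d = 2.061 in → contributes +72.779 in⁴
  top plate: d = 7.111 in → contributes +109.37 in⁴
Total I = 269.16 in⁴.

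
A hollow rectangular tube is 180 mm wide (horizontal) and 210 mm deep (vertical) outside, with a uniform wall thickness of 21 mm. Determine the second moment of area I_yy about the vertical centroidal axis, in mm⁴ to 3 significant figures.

I_yy ≈ 6.53 × 10⁷ mm⁴

Treat the section as a set of non-overlapping primitives; coordinates are from the bounding-box lower-left.
Outer rectangle: 180 × 210, A = 37 800 mm², x = 90 mm, Ī = 102 060 000 mm⁴.
Inner void (subtracted): 138 × 168, A = 23 184 mm², x = 90 mm, Ī = 36 793 008 mm⁴.
By symmetry the centroid is at mid-width, x̄ = 90 mm.
All pieces are centred on the vertical centroidal axis, so I = ΣĪ (holes subtracted) = 65 266 992 mm⁴.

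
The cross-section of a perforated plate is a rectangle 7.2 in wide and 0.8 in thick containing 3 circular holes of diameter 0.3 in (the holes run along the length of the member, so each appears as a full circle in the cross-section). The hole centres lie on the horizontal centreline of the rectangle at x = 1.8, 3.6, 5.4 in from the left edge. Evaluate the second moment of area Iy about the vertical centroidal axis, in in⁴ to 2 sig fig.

Iy ≈ 24 in⁴

Break the section into simple shapes (no overlaps), measuring from the bottom-left corner of the bounding box.
Plate: 7.2 × 0.8, A = 5.76 in², x = 3.6 in, Ī = 24.88 in⁴.
Hole 1 (subtracted): ⌀0.3, A = 0.07069 in², x = 1.8 in, Ī = 0.0003976 in⁴.
Hole 2 (subtracted): ⌀0.3, A = 0.07069 in², x = 3.6 in, Ī = 0.0003976 in⁴.
Hole 3 (subtracted): ⌀0.3, A = 0.07069 in², x = 5.4 in, Ī = 0.0003976 in⁴.
By symmetry the centroid is at mid-width, x̄ = 3.6 in.
Transfer each piece to the vertical centroidal axis using Ī + A·d² with d = x − 3.6:
  plate: d = 0 in → contributes +24.88 in⁴
  hole 1: d = -1.8 in → contributes −0.2294 in⁴
  hole 2: d = 0 in → contributes −0.0003976 in⁴
  hole 3: d = 1.8 in → contributes −0.2294 in⁴
Total I = 24.42 in⁴.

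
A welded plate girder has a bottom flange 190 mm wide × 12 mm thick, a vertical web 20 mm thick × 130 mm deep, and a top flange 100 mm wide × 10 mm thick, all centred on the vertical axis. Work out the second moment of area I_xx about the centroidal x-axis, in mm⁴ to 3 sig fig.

I_xx ≈ 1.87 × 10⁷ mm⁴

Split into non-overlapping primitives; take the origin at the lower-left of the bounding box.
Bottom plate: 190 × 12, A = 2 280 mm², y = 6 mm, Ī = 27 360 mm⁴.
Web plate: 20 × 130, A = 2 600 mm², y = 77 mm, Ī = 3 661 667 mm⁴.
Top plate: 100 × 10, A = 1 000 mm², y = 147 mm, Ī = 8333.3 mm⁴.
Centroid: ȳ = ΣA·y / ΣA = 61.374 mm.
Transfer each piece to the centroidal x-axis using Ī + A·d² with d = y − 61.374:
  bottom plate: d = -55.374 mm → contributes +7 018 516 mm⁴
  web plate: d = 15.626 mm → contributes +4 296 501 mm⁴
  top plate: d = 85.626 mm → contributes +7 340 120 mm⁴
Total I = 18 655 137 mm⁴.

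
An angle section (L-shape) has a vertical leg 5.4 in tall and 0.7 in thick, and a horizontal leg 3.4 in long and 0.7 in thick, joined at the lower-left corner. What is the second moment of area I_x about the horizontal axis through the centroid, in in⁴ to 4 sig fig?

I_x ≈ 16.22 in⁴

Decompose the section into non-overlapping parts with the origin at the bottom-left of its bounding rectangle.
Vertical leg: 0.7 × 5.4, A = 3.78 in², y = 2.7 in, Ī = 9.1854 in⁴.
Horizontal leg (remainder): 2.7 × 0.7, A = 1.89 in², y = 0.35 in, Ī = 0.077175 in⁴.
Centroid: ȳ = ΣA·y / ΣA = 1.91667 in.
Transfer each piece to the horizontal axis through the centroid using Ī + A·d² with d = y − 1.91667:
  vertical leg: d = 0.783333 in → contributes +11.5049 in⁴
  horizontal leg (remainder): d = -1.56667 in → contributes +4.71608 in⁴
Total I = 16.2209 in⁴.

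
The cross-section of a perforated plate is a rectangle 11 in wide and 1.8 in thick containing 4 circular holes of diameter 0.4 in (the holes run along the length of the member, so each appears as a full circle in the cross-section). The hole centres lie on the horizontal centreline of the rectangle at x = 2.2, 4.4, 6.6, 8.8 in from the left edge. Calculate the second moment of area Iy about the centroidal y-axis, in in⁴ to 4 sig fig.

Iy ≈ 196.6 in⁴

Split into non-overlapping primitives; take the origin at the lower-left of the bounding box.
Plate: 11 × 1.8, A = 19.8 in², x = 5.5 in, Ī = 199.65 in⁴.
Hole 1 (subtracted): ⌀0.4, A = 0.125664 in², x = 2.2 in, Ī = 0.00125664 in⁴.
Hole 2 (subtracted): ⌀0.4, A = 0.125664 in², x = 4.4 in, Ī = 0.00125664 in⁴.
Hole 3 (subtracted): ⌀0.4, A = 0.125664 in², x = 6.6 in, Ī = 0.00125664 in⁴.
Hole 4 (subtracted): ⌀0.4, A = 0.125664 in², x = 8.8 in, Ī = 0.00125664 in⁴.
By symmetry the centroid is at mid-width, x̄ = 5.5 in.
Transfer each piece to the centroidal y-axis using Ī + A·d² with d = x − 5.5:
  plate: d = 0 in → contributes +199.65 in⁴
  hole 1: d = -3.3 in → contributes −1.36973 in⁴
  hole 2: d = -1.1 in → contributes −0.15331 in⁴
  hole 3: d = 1.1 in → contributes −0.15331 in⁴
  hole 4: d = 3.3 in → contributes −1.36973 in⁴
Total I = 196.604 in⁴.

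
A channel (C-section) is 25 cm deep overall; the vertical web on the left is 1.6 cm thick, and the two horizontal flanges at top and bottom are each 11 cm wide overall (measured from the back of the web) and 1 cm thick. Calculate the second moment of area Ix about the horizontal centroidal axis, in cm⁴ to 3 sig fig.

Treat the section as a set of non-overlapping primitives; coordinates are from the bounding-box lower-left.
Web: 1.6 × 25, A = 40 cm², y = 12.5 cm, Ī = 2083.3 cm⁴.
Top flange (beyond web): 9.4 × 1, A = 9.4 cm², y = 24.5 cm, Ī = 0.78333 cm⁴.
Bottom flange (beyond web): 9.4 × 1, A = 9.4 cm², y = 0.5 cm, Ī = 0.78333 cm⁴.
By symmetry the centroid is at mid-height, ȳ = 12.5 cm.
Transfer each piece to the horizontal centroidal axis using Ī + A·d² with d = y − 12.5:
  web: d = 0 cm → contributes +2083.3 cm⁴
  top flange (beyond web): d = 12 cm → contributes +1354.4 cm⁴
  bottom flange (beyond web): d = -12 cm → contributes +1354.4 cm⁴
Total I = 4792.1 cm⁴.

Ix ≈ 4790 cm⁴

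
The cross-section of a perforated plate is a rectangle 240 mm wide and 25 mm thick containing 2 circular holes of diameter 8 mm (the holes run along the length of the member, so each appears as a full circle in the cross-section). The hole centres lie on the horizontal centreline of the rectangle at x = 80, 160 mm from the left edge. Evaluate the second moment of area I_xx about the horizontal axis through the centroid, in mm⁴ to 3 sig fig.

Treat the section as a set of non-overlapping primitives; coordinates are from the bounding-box lower-left.
Plate: 240 × 25, A = 6 000 mm², y = 12.5 mm, Ī = 312 500 mm⁴.
Hole 1 (subtracted): ⌀8, A = 50.265 mm², y = 12.5 mm, Ī = 201.06 mm⁴.
Hole 2 (subtracted): ⌀8, A = 50.265 mm², y = 12.5 mm, Ī = 201.06 mm⁴.
By symmetry the centroid is at mid-height, ȳ = 12.5 mm.
All pieces are centred on the horizontal axis through the centroid, so I = ΣĪ (holes subtracted) = 312 098 mm⁴.

I_xx ≈ 3.12 × 10⁵ mm⁴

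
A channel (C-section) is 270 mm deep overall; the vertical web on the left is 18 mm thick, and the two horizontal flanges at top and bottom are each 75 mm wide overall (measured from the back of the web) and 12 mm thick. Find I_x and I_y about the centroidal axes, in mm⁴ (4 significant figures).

Treat the section as a set of non-overlapping primitives; coordinates are from the bounding-box lower-left.
Web: 18 × 270, A = 4 860 mm², y = 135 mm, Ī = 29 524 500 mm⁴.
Top flange (beyond web): 57 × 12, A = 684 mm², y = 264 mm, Ī = 8 208 mm⁴.
Bottom flange (beyond web): 57 × 12, A = 684 mm², y = 6 mm, Ī = 8 208 mm⁴.
By symmetry the centroid is at mid-height, ȳ = 135 mm.
Transfer each piece to the centroidal x-axis using Ī + A·d² with d = y − 135:
  web: d = 0 mm → contributes +29 524 500 mm⁴
  top flange (beyond web): d = 129 mm → contributes +11 390 652 mm⁴
  bottom flange (beyond web): d = -129 mm → contributes +11 390 652 mm⁴
Total I = 52 305 804 mm⁴.
For the y-axis: x̄ = 17.237 mm.
Repeating about the centroidal y-axis gives I_y = 2 002 798 mm⁴.

I_x ≈ 5.231 × 10⁷ mm⁴, I_y ≈ 2.003 × 10⁶ mm⁴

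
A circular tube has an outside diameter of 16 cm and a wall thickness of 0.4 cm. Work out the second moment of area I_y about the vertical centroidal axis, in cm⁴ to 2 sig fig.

Decompose the section into non-overlapping parts with the origin at the bottom-left of its bounding rectangle.
Outer circle: ⌀16, A = 201.1 cm², x = 8 cm, Ī = 3 217 cm⁴.
Bore (subtracted): ⌀15.2, A = 181.5 cm², x = 8 cm, Ī = 2 620 cm⁴.
By symmetry the centroid is at mid-width, x̄ = 8 cm.
All pieces are centred on the vertical centroidal axis, so I = ΣĪ (holes subtracted) = 596.7 cm⁴.

I_y ≈ 600 cm⁴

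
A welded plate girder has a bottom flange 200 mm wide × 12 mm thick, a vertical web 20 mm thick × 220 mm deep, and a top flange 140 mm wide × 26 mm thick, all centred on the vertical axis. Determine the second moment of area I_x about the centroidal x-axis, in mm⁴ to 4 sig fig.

I_x ≈ 1.026 × 10⁸ mm⁴

Break the section into simple shapes (no overlaps), measuring from the bottom-left corner of the bounding box.
Bottom plate: 200 × 12, A = 2 400 mm², y = 6 mm, Ī = 28 800 mm⁴.
Web plate: 20 × 220, A = 4 400 mm², y = 122 mm, Ī = 17 746 667 mm⁴.
Top plate: 140 × 26, A = 3 640 mm², y = 245 mm, Ī = 205 053 mm⁴.
Centroid: ȳ = ΣA·y / ΣA = 138.218 mm.
Transfer each piece to the centroidal x-axis using Ī + A·d² with d = y − 138.218:
  bottom plate: d = -132.218 mm → contributes +41 984 887 mm⁴
  web plate: d = -16.2184 mm → contributes +18 904 026 mm⁴
  top plate: d = 106.782 mm → contributes +41 709 469 mm⁴
Total I = 102 598 382 mm⁴.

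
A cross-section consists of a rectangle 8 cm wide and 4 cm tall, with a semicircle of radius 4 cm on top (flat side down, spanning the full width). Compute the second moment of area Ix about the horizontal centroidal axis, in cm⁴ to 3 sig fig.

Ix ≈ 263 cm⁴

Treat the section as a set of non-overlapping primitives; coordinates are from the bounding-box lower-left.
Rectangular body: 8 × 4, A = 32 cm², y = 2 cm, Ī = 42.667 cm⁴.
Semicircular cap: semicircle r = 4, A = 25.133 cm², y = 5.6977 cm, Ī = 28.098 cm⁴.
Centroid: ȳ = ΣA·y / ΣA = 3.6266 cm.
Transfer each piece to the horizontal centroidal axis using Ī + A·d² with d = y − 3.6266:
  rectangular body: d = -1.6266 cm → contributes +127.33 cm⁴
  semicircular cap: d = 2.0711 cm → contributes +135.9 cm⁴
Total I = 263.23 cm⁴.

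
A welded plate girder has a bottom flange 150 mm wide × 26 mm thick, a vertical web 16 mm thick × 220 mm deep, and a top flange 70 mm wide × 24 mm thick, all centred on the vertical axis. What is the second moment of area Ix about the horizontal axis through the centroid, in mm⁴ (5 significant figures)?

Break the section into simple shapes (no overlaps), measuring from the bottom-left corner of the bounding box.
Bottom plate: 150 × 26, A = 3 900 mm², y = 13 mm, Ī = 219 700 mm⁴.
Web plate: 16 × 220, A = 3 520 mm², y = 136 mm, Ī = 14 197 333 mm⁴.
Top plate: 70 × 24, A = 1 680 mm², y = 258 mm, Ī = 80 640 mm⁴.
Centroid: ȳ = ΣA·y / ΣA = 105.8088 mm.
Transfer each piece to the horizontal axis through the centroid using Ī + A·d² with d = y − 105.8088:
  bottom plate: d = -92.80879 mm → contributes +33 812 240 mm⁴
  web plate: d = 30.19121 mm → contributes +17 405 845 mm⁴
  top plate: d = 152.1912 mm → contributes +38 993 076 mm⁴
Total I = 90 211 161 mm⁴.

Ix ≈ 9.0211 × 10⁷ mm⁴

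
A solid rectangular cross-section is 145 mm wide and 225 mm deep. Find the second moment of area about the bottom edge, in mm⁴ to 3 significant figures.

I_base ≈ 5.51 × 10⁸ mm⁴

The section: 145 × 225, A = 32 625 mm², y = 112.5 mm, Ī = 137 636 719 mm⁴.
Transfer it to the base of the section using Ī + A·d² with d = y − 0:
  the section: d = 112.5 mm → contributes +550 546 875 mm⁴
Total I = 550 546 875 mm⁴.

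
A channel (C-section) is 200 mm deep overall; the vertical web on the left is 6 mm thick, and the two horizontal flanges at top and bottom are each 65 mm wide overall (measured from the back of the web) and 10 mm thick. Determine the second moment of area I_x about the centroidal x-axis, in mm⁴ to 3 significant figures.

I_x ≈ 1.47 × 10⁷ mm⁴

Decompose the section into non-overlapping parts with the origin at the bottom-left of its bounding rectangle.
Web: 6 × 200, A = 1 200 mm², y = 100 mm, Ī = 4 000 000 mm⁴.
Top flange (beyond web): 59 × 10, A = 590 mm², y = 195 mm, Ī = 4916.7 mm⁴.
Bottom flange (beyond web): 59 × 10, A = 590 mm², y = 5 mm, Ī = 4916.7 mm⁴.
By symmetry the centroid is at mid-height, ȳ = 100 mm.
Transfer each piece to the centroidal x-axis using Ī + A·d² with d = y − 100:
  web: d = 0 mm → contributes +4 000 000 mm⁴
  top flange (beyond web): d = 95 mm → contributes +5 329 667 mm⁴
  bottom flange (beyond web): d = -95 mm → contributes +5 329 667 mm⁴
Total I = 14 659 333 mm⁴.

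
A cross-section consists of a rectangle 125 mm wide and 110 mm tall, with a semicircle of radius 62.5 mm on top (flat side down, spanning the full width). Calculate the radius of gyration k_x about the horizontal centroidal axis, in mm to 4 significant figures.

k_x ≈ 46.90 mm

Break the section into simple shapes (no overlaps), measuring from the bottom-left corner of the bounding box.
Rectangular body: 125 × 110, A = 13 750 mm², y = 55 mm, Ī = 13 864 583 mm⁴.
Semicircular cap: semicircle r = 62.5, A = 6135.92 mm², y = 136.526 mm, Ī = 1 674 758 mm⁴.
Centroid: ȳ = ΣA·y / ΣA = 80.1553 mm.
Transfer each piece to the horizontal centroidal axis using Ī + A·d² with d = y − 80.1553:
  rectangular body: d = -25.1553 mm → contributes +22 565 428 mm⁴
  semicircular cap: d = 56.3705 mm → contributes +21 172 494 mm⁴
Total I = 43 737 922 mm⁴.
Radius of gyration: k = √(I/A) = √(43 737 922 / 19885.9) = 46.8982 mm.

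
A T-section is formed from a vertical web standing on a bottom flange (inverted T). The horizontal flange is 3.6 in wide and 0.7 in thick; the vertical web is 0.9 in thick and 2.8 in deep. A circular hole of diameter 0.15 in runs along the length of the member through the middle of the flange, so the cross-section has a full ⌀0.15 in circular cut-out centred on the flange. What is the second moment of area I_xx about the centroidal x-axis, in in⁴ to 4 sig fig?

I_xx ≈ 5.594 in⁴

Split into non-overlapping primitives; take the origin at the lower-left of the bounding box.
Flange: 3.6 × 0.7, A = 2.52 in², y = 0.35 in, Ī = 0.1029 in⁴.
Web: 0.9 × 2.8, A = 2.52 in², y = 2.1 in, Ī = 1.6464 in⁴.
Hole (subtracted): ⌀0.15, A = 0.0176715 in², y = 0.35 in, Ī = 0.0000248505 in⁴.
Centroid: ȳ = ΣA·y / ΣA = 1.22808 in.
Transfer each piece to the centroidal x-axis using Ī + A·d² with d = y − 1.22808:
  flange: d = -0.878079 in → contributes +2.04588 in⁴
  web: d = 0.871921 in → contributes +3.56222 in⁴
  hole: d = -0.878079 in → contributes −0.0136499 in⁴
Total I = 5.59445 in⁴.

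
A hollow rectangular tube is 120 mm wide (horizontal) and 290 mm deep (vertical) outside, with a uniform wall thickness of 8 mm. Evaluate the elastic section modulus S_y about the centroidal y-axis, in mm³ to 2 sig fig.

S_y ≈ 2.7 × 10⁵ mm³

Decompose the section into non-overlapping parts with the origin at the bottom-left of its bounding rectangle.
Outer rectangle: 120 × 290, A = 34 800 mm², x = 60 mm, Ī = 41 760 000 mm⁴.
Inner void (subtracted): 104 × 274, A = 28 496 mm², x = 60 mm, Ī = 25 684 395 mm⁴.
By symmetry the centroid is at mid-width, x̄ = 60 mm.
All pieces are centred on the centroidal y-axis, so I = ΣĪ (holes subtracted) = 16 075 605 mm⁴.
Extreme fibre distance c = 60 mm; S = I/c = 267 927 mm³.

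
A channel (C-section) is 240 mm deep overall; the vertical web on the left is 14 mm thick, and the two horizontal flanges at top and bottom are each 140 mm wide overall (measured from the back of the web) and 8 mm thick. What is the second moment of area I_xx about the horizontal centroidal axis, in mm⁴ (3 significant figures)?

Treat the section as a set of non-overlapping primitives; coordinates are from the bounding-box lower-left.
Web: 14 × 240, A = 3 360 mm², y = 120 mm, Ī = 16 128 000 mm⁴.
Top flange (beyond web): 126 × 8, A = 1 008 mm², y = 236 mm, Ī = 5 376 mm⁴.
Bottom flange (beyond web): 126 × 8, A = 1 008 mm², y = 4 mm, Ī = 5 376 mm⁴.
By symmetry the centroid is at mid-height, ȳ = 120 mm.
Transfer each piece to the horizontal centroidal axis using Ī + A·d² with d = y − 120:
  web: d = 0 mm → contributes +16 128 000 mm⁴
  top flange (beyond web): d = 116 mm → contributes +13 569 024 mm⁴
  bottom flange (beyond web): d = -116 mm → contributes +13 569 024 mm⁴
Total I = 43 266 048 mm⁴.

I_xx ≈ 4.33 × 10⁷ mm⁴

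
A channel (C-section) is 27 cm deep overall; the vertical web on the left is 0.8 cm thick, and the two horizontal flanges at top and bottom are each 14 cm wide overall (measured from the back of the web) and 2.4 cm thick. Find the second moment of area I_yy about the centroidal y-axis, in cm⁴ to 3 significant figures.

Decompose the section into non-overlapping parts with the origin at the bottom-left of its bounding rectangle.
Web: 0.8 × 27, A = 21.6 cm², x = 0.4 cm, Ī = 1.152 cm⁴.
Top flange (beyond web): 13.2 × 2.4, A = 31.68 cm², x = 7.4 cm, Ī = 459.99 cm⁴.
Bottom flange (beyond web): 13.2 × 2.4, A = 31.68 cm², x = 7.4 cm, Ī = 459.99 cm⁴.
Centroid: x̄ = ΣA·x / ΣA = 5.6203 cm.
Transfer each piece to the centroidal y-axis using Ī + A·d² with d = x − 5.6203:
  web: d = -5.2203 cm → contributes +589.79 cm⁴
  top flange (beyond web): d = 1.7797 cm → contributes +560.33 cm⁴
  bottom flange (beyond web): d = 1.7797 cm → contributes +560.33 cm⁴
Total I = 1710.5 cm⁴.

I_yy ≈ 1710 cm⁴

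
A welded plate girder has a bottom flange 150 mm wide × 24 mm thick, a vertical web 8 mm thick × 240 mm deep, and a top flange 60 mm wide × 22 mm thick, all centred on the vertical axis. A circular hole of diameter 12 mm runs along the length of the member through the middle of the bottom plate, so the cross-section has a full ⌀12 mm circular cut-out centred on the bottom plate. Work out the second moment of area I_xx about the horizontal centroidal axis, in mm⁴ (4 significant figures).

I_xx ≈ 8.057 × 10⁷ mm⁴

Break the section into simple shapes (no overlaps), measuring from the bottom-left corner of the bounding box.
Bottom plate: 150 × 24, A = 3 600 mm², y = 12 mm, Ī = 172 800 mm⁴.
Web plate: 8 × 240, A = 1 920 mm², y = 144 mm, Ī = 9 216 000 mm⁴.
Top plate: 60 × 22, A = 1 320 mm², y = 275 mm, Ī = 53 240 mm⁴.
Hole (subtracted): ⌀12, A = 113.097 mm², y = 12 mm, Ī = 1017.88 mm⁴.
Centroid: ȳ = ΣA·y / ΣA = 101.283 mm.
Transfer each piece to the horizontal centroidal axis using Ī + A·d² with d = y − 101.283:
  bottom plate: d = -89.2833 mm → contributes +28 870 221 mm⁴
  web plate: d = 42.7167 mm → contributes +12 719 457 mm⁴
  top plate: d = 173.717 mm → contributes +39 887 534 mm⁴
  hole: d = -89.2833 mm → contributes −902 574 mm⁴
Total I = 80 574 638 mm⁴.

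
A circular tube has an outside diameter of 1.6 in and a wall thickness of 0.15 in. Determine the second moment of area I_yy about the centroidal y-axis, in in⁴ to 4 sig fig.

I_yy ≈ 0.1815 in⁴

Break the section into simple shapes (no overlaps), measuring from the bottom-left corner of the bounding box.
Outer circle: ⌀1.6, A = 2.01062 in², x = 0.8 in, Ī = 0.321699 in⁴.
Bore (subtracted): ⌀1.3, A = 1.32732 in², x = 0.8 in, Ī = 0.140198 in⁴.
By symmetry the centroid is at mid-width, x̄ = 0.8 in.
All pieces are centred on the centroidal y-axis, so I = ΣĪ (holes subtracted) = 0.181501 in⁴.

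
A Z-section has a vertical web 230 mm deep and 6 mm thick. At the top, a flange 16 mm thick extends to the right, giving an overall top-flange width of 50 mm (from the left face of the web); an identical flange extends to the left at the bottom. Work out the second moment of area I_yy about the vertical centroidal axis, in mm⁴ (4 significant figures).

Break the section into simple shapes (no overlaps), measuring from the bottom-left corner of the bounding box.
Web: 6 × 230, A = 1 380 mm², x = 47 mm, Ī = 4 140 mm⁴.
Top flange (beyond web): 44 × 16, A = 704 mm², x = 72 mm, Ī = 113 579 mm⁴.
Bottom flange (beyond web): 44 × 16, A = 704 mm², x = 22 mm, Ī = 113 579 mm⁴.
Centroid: x̄ = ΣA·x / ΣA = 47 mm.
Transfer each piece to the vertical centroidal axis using Ī + A·d² with d = x − 47:
  web: d = 0 mm → contributes +4 140 mm⁴
  top flange (beyond web): d = 25 mm → contributes +553 579 mm⁴
  bottom flange (beyond web): d = -25 mm → contributes +553 579 mm⁴
Total I = 1 111 297 mm⁴.

I_yy ≈ 1.111 × 10⁶ mm⁴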